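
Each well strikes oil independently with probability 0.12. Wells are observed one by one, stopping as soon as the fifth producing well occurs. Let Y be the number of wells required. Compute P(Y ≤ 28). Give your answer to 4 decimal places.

0.2403

Finishing within 28 wells ⇔ at least 5 successes in the first 28. With X ~ Binomial(28, 0.12), P(Y ≤ 28) = 1 − P(X ≤ 4).
  k=0: C(28,0)·0.12^0·0.88^28 = 0.027894
  k=1: C(28,1)·0.12^1·0.88^27 = 0.106505
  k=2: C(28,2)·0.12^2·0.88^26 = 0.196067
  k=3: C(28,3)·0.12^3·0.88^25 = 0.231715
  k=4: C(28,4)·0.12^4·0.88^24 = 0.197485
1 − 0.759666 = 0.240334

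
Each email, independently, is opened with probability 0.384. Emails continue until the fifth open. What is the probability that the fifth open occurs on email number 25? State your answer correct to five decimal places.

Y = trial on which the fifth success occurs; negative binomial, r=5, p=0.384.
P(Y=25) = C(24,4) · p^5 · (1−p)^20
= 10626 · 0.0083494 · 6.1889e-05 = 0.0054909

0.00549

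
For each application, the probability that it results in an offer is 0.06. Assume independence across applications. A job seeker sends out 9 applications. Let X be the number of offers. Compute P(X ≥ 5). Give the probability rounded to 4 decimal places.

0.0001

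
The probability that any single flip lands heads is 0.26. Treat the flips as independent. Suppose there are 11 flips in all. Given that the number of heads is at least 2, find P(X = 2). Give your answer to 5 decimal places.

0.30070

X ~ Binomial(11, 0.26). Want P(X=2 | X≥2) = P(X=2) / P(X≥2).
P(X=2) = C(11,2)·0.26^2·0.74^9 = 0.2473972
P(X≥2) = 1 − 0.0364375 − 0.1408261 = 0.8227363
Ratio = 0.2473972 / 0.8227363 = 0.3007005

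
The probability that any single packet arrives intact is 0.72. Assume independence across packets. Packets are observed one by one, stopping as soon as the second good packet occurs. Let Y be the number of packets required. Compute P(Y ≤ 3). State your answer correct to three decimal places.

0.809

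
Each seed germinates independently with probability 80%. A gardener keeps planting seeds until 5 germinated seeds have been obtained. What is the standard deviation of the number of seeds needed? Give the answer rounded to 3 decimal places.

Y = total seeds until the fifth success; negative binomial with r=5, p=0.80.
SD(Y) = √[r(1−p)/p²] = √(1.56250) = 1.25000

1.250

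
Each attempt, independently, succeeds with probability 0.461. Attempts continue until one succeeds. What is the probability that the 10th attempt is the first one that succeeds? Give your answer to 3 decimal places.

0.002

Geometric (trials to first success), p = 0.461.
P(Y = 10) = (1−p)^9 · p = 0.0038397 · 0.461 = 0.00177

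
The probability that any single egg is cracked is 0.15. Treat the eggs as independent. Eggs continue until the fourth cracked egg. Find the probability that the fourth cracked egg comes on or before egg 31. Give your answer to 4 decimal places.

Finishing within 31 eggs ⇔ at least 4 successes in the first 31. With X ~ Binomial(31, 0.15), P(Y ≤ 31) = 1 − P(X ≤ 3).
  k=0: C(31,0)·0.15^0·0.85^31 = 0.006486
  k=1: C(31,1)·0.15^1·0.85^30 = 0.035483
  k=2: C(31,2)·0.15^2·0.85^29 = 0.093926
  k=3: C(31,3)·0.15^3·0.85^28 = 0.160226
1 − 0.296121 = 0.703879

0.7039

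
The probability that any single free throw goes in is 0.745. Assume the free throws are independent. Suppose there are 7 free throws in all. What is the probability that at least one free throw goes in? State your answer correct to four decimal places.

0.9999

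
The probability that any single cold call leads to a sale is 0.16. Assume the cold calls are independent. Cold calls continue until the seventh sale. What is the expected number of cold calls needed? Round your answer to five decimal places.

Y = total cold calls until the seventh success; negative binomial with r=7, p=0.16.
E[Y] = r / p = 7 / 0.16 = 43.7500000

43.75000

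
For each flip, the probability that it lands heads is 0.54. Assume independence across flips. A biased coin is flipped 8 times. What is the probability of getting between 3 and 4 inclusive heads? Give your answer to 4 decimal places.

0.4481

X ~ Binomial(8, 0.54); P(3 ≤ X ≤ 4) = Σ C(8,k) p^k (1−p)^(8−k) over k:
  k=3: C(8,3)·0.54^3·0.46^5 = 0.181618
  k=4: C(8,4)·0.54^4·0.46^4 = 0.266504
Total = 0.448122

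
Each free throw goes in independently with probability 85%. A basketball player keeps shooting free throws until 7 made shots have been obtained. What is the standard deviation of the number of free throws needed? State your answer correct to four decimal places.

1.2055

Y = total free throws until the seventh success; negative binomial with r=7, p=0.85.
SD(Y) = √[r(1−p)/p²] = √(1.453287) = 1.205524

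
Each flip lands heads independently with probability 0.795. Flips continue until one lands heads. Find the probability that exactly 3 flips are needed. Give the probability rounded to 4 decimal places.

Geometric (trials to first success), p = 0.795.
P(Y = 3) = (1−p)^2 · p = 0.042025 · 0.795 = 0.033410

0.0334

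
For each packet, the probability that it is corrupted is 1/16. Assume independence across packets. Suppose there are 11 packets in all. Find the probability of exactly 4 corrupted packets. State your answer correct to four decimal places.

X ~ Binomial(n=11, p=0.0625).
P(X=4) = C(11,4) · p^4 · (1−p)^7
= 330 · 1.5259e-05 · 0.6365 = 0.003205

0.0032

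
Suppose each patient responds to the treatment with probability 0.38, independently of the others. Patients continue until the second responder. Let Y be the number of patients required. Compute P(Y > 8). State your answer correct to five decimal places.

Needing more than 8 patients ⇔ fewer than 2 successes in the first 8. With X ~ Binomial(8, 0.38), P(Y > 8) = P(X ≤ 1).
  k=0: C(8,0)·0.38^0·0.62^8 = 0.0218340
  k=1: C(8,1)·0.38^1·0.62^7 = 0.1070571
P(X ≤ 1) = 0.1288911

0.12889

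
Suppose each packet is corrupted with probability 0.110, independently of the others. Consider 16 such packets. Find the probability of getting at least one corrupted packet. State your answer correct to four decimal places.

P(at least one) = 1 − P(none) = 1 − (1 − 0.11)^16
= 1 − 0.154967 = 0.845033

0.8450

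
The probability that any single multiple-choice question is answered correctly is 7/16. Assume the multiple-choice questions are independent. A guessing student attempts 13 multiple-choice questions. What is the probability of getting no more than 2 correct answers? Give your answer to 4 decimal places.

0.0329

X ~ Binomial(13, 0.4375); P(X ≤ 2) = Σ C(13,k) p^k (1−p)^(13−k) over k:
  k=0: C(13,0)·0.4375^0·0.5625^13 = 0.000564
  k=1: C(13,1)·0.4375^1·0.5625^12 = 0.005707
  k=2: C(13,2)·0.4375^2·0.5625^11 = 0.026632
Total = 0.032903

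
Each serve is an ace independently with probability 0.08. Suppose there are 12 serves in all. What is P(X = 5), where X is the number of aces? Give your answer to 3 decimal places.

X ~ Binomial(n=12, p=0.08).
P(X=5) = C(12,5) · p^5 · (1−p)^7
= 792 · 3.2768e-06 · 0.55785 = 0.00145

0.001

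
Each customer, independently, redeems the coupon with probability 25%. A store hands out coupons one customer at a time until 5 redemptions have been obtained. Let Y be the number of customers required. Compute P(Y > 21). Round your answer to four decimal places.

0.3674

Needing more than 21 customers ⇔ fewer than 5 successes in the first 21. With X ~ Binomial(21, 0.25), P(Y > 21) = P(X ≤ 4).
  k=0: C(21,0)·0.25^0·0.75^21 = 0.002378
  k=1: C(21,1)·0.25^1·0.75^20 = 0.016649
  k=2: C(21,2)·0.25^2·0.75^19 = 0.055496
  k=3: C(21,3)·0.25^3·0.75^18 = 0.117159
  k=4: C(21,4)·0.25^4·0.75^17 = 0.175738
P(X ≤ 4) = 0.367420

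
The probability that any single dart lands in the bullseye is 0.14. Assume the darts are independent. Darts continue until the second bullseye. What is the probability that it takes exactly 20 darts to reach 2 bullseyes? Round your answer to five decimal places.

Y = trial on which the second success occurs; negative binomial, r=2, p=0.14.
P(Y=20) = C(19,1) · p^2 · (1−p)^18
= 19 · 0.0196 · 0.066217 = 0.0246594

0.02466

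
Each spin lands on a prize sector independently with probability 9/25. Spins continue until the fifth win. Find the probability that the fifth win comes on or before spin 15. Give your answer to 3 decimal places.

0.678

Finishing within 15 spins ⇔ at least 5 successes in the first 15. With X ~ Binomial(15, 0.36), P(Y ≤ 15) = 1 − P(X ≤ 4).
  k=0: C(15,0)·0.36^0·0.64^15 = 0.00124
  k=1: C(15,1)·0.36^1·0.64^14 = 0.01045
  k=2: C(15,2)·0.36^2·0.64^13 = 0.04113
  k=3: C(15,3)·0.36^3·0.64^12 = 0.10025
  k=4: C(15,4)·0.36^4·0.64^11 = 0.16917
1 − 0.32223 = 0.67777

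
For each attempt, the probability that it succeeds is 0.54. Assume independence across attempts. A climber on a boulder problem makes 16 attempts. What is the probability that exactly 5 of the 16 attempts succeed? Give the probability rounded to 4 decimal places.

0.0391

X ~ Binomial(n=16, p=0.54).
P(X=5) = C(16,5) · p^5 · (1−p)^11
= 4368 · 0.045917 · 0.00019514 = 0.039137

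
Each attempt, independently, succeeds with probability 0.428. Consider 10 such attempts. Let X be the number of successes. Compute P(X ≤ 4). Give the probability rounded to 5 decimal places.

0.56157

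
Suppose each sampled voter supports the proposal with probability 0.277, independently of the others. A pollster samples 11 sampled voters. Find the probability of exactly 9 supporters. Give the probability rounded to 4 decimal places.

X ~ Binomial(n=11, p=0.277).
P(X=9) = C(11,9) · p^9 · (1−p)^2
= 55 · 9.601e-06 · 0.52273 = 0.000276

0.0003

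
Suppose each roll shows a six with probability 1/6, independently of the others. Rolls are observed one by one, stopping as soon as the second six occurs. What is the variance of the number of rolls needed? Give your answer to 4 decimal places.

Y = total rolls until the second success; negative binomial with r=2, p=0.166667.
Var(Y) = r(1−p)/p² = 2·0.833333 / 0.166667² = 60.000000

60.0000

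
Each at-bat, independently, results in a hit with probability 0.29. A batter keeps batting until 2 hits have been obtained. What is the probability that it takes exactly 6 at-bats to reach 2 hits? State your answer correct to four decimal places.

0.1069

Y = trial on which the second success occurs; negative binomial, r=2, p=0.29.
P(Y=6) = C(5,1) · p^2 · (1−p)^4
= 5 · 0.0841 · 0.25412 = 0.106856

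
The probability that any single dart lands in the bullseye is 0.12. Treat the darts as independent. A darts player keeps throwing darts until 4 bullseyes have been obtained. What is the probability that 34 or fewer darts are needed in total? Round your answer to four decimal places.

0.5953

Finishing within 34 darts ⇔ at least 4 successes in the first 34. With X ~ Binomial(34, 0.12), P(Y ≤ 34) = 1 − P(X ≤ 3).
  k=0: C(34,0)·0.12^0·0.88^34 = 0.012954
  k=1: C(34,1)·0.12^1·0.88^33 = 0.060060
  k=2: C(34,2)·0.12^2·0.88^32 = 0.135136
  k=3: C(34,3)·0.12^3·0.88^31 = 0.196561
1 − 0.404712 = 0.595288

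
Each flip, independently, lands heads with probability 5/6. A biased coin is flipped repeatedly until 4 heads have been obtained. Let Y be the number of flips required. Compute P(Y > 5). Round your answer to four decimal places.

0.1962

Needing more than 5 flips ⇔ fewer than 4 successes in the first 5. With X ~ Binomial(5, 0.833333), P(Y > 5) = P(X ≤ 3).
  k=0: C(5,0)·0.833333^0·0.166667^5 = 0.000129
  k=1: C(5,1)·0.833333^1·0.166667^4 = 0.003215
  k=2: C(5,2)·0.833333^2·0.166667^3 = 0.032150
  k=3: C(5,3)·0.833333^3·0.166667^2 = 0.160751
P(X ≤ 3) = 0.196245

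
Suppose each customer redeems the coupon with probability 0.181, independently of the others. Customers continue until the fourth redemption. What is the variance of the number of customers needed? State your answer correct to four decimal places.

Y = total customers until the fourth success; negative binomial with r=4, p=0.181.
Var(Y) = r(1−p)/p² = 4·0.819 / 0.181² = 99.996948

99.9969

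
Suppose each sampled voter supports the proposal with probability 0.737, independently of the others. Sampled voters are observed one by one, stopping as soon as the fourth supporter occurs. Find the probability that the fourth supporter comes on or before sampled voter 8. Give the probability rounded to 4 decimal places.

0.9662

Finishing within 8 sampled voters ⇔ at least 4 successes in the first 8. With X ~ Binomial(8, 0.737), P(Y ≤ 8) = 1 − P(X ≤ 3).
  k=0: C(8,0)·0.737^0·0.263^8 = 0.000023
  k=1: C(8,1)·0.737^1·0.263^7 = 0.000513
  k=2: C(8,2)·0.737^2·0.263^6 = 0.005033
  k=3: C(8,3)·0.737^3·0.263^5 = 0.028208
1 − 0.033777 = 0.966223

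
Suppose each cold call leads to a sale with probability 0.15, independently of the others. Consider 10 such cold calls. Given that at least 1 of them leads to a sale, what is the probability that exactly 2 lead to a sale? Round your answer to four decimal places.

X ~ Binomial(10, 0.15). Want P(X=2 | X≥1) = P(X=2) / P(X≥1).
P(X=2) = C(10,2)·0.15^2·0.85^8 = 0.275897
P(X≥1) = 1 − 0.196874 = 0.803126
Ratio = 0.275897 / 0.803126 = 0.343529

0.3435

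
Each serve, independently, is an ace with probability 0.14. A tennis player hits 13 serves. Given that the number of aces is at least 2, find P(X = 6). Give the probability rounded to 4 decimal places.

0.0080

X ~ Binomial(13, 0.14). Want P(X=6 | X≥2) = P(X=6) / P(X≥2).
P(X=6) = C(13,6)·0.14^6·0.86^7 = 0.004495
P(X≥2) = 1 − 0.140760 − 0.297888 = 0.561352
Ratio = 0.004495 / 0.561352 = 0.008008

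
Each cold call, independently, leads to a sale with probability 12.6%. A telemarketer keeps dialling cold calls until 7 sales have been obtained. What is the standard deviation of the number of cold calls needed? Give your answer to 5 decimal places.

19.63063

Y = total cold calls until the seventh success; negative binomial with r=7, p=0.126.
SD(Y) = √[r(1−p)/p²] = √(385.3615520) = 19.6306279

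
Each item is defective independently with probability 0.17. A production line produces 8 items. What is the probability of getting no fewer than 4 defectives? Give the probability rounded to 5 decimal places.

0.03279

X ~ Binomial(8, 0.17); P(X ≥ 4) = Σ C(8,k) p^k (1−p)^(8−k) over k:
  k=4: C(8,4)·0.17^4·0.83^4 = 0.0277464
  k=5: C(8,5)·0.17^5·0.83^3 = 0.0045464
  k=6: C(8,6)·0.17^6·0.83^2 = 0.0004656
  k=7: C(8,7)·0.17^7·0.83^1 = 0.0000272
  k=8: C(8,8)·0.17^8·0.83^0 = 0.0000007
Total = 0.0327863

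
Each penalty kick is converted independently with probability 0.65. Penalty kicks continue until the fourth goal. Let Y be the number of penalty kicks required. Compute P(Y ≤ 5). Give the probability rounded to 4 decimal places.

0.4284

Finishing within 5 penalty kicks ⇔ at least 4 successes in the first 5. With X ~ Binomial(5, 0.65), P(Y ≤ 5) = 1 − P(X ≤ 3).
  k=0: C(5,0)·0.65^0·0.35^5 = 0.005252
  k=1: C(5,1)·0.65^1·0.35^4 = 0.048770
  k=2: C(5,2)·0.65^2·0.35^3 = 0.181147
  k=3: C(5,3)·0.65^3·0.35^2 = 0.336416
1 − 0.571585 = 0.428415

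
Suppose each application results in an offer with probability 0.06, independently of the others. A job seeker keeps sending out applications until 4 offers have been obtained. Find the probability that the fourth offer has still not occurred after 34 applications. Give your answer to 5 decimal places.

Needing more than 34 applications ⇔ fewer than 4 successes in the first 34. With X ~ Binomial(34, 0.06), P(Y > 34) = P(X ≤ 3).
  k=0: C(34,0)·0.06^0·0.94^34 = 0.1219964
  k=1: C(34,1)·0.06^1·0.94^33 = 0.2647581
  k=2: C(34,2)·0.06^2·0.94^32 = 0.2788410
  k=3: C(34,3)·0.06^3·0.94^31 = 0.1898492
P(X ≤ 3) = 0.8554448

0.85544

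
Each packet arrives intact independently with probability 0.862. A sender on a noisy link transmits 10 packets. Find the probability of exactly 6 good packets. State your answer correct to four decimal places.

X ~ Binomial(n=10, p=0.862).
P(X=6) = C(10,6) · p^6 · (1−p)^4
= 210 · 0.41025 · 0.00036267 = 0.031245

0.0312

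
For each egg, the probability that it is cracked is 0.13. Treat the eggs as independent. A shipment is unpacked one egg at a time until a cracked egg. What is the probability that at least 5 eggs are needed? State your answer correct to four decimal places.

0.5729

Y = number of eggs to the first success; geometric, p = 0.13.
P(Y > 4) = P(first 4 all fail) = (1−p)^4 = 0.572898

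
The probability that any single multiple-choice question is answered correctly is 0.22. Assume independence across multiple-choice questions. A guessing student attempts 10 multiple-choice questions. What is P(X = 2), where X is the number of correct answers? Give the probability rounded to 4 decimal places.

0.2984

X ~ Binomial(n=10, p=0.22).
P(X=2) = C(10,2) · p^2 · (1−p)^8
= 45 · 0.0484 · 0.13701 = 0.298411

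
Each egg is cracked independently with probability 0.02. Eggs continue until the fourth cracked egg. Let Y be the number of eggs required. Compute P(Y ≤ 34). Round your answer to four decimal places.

0.0046

Finishing within 34 eggs ⇔ at least 4 successes in the first 34. With X ~ Binomial(34, 0.02), P(Y ≤ 34) = 1 − P(X ≤ 3).
  k=0: C(34,0)·0.02^0·0.98^34 = 0.503137
  k=1: C(34,1)·0.02^1·0.98^33 = 0.349116
  k=2: C(34,2)·0.02^2·0.98^32 = 0.117559
  k=3: C(34,3)·0.02^3·0.98^31 = 0.025591
1 − 0.995404 = 0.004596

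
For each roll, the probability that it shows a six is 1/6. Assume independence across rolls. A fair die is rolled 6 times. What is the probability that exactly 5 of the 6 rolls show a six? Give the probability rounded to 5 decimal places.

0.00064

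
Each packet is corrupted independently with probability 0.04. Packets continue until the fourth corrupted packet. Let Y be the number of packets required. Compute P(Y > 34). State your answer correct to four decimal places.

Needing more than 34 packets ⇔ fewer than 4 successes in the first 34. With X ~ Binomial(34, 0.04), P(Y > 34) = P(X ≤ 3).
  k=0: C(34,0)·0.04^0·0.96^34 = 0.249587
  k=1: C(34,1)·0.04^1·0.96^33 = 0.353582
  k=2: C(34,2)·0.04^2·0.96^32 = 0.243087
  k=3: C(34,3)·0.04^3·0.96^31 = 0.108039
P(X ≤ 3) = 0.954295

0.9543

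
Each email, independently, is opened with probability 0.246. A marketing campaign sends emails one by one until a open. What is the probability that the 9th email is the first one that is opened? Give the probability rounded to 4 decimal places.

0.0257

Geometric (trials to first success), p = 0.246.
P(Y = 9) = (1−p)^8 · p = 0.10446 · 0.246 = 0.025698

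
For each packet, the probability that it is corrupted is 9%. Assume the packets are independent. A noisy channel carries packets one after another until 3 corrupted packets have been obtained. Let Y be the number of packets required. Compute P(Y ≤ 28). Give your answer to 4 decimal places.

Finishing within 28 packets ⇔ at least 3 successes in the first 28. With X ~ Binomial(28, 0.09), P(Y ≤ 28) = 1 − P(X ≤ 2).
  k=0: C(28,0)·0.09^0·0.91^28 = 0.071311
  k=1: C(28,1)·0.09^1·0.91^27 = 0.197478
  k=2: C(28,2)·0.09^2·0.91^26 = 0.263665
1 − 0.532454 = 0.467546

0.4675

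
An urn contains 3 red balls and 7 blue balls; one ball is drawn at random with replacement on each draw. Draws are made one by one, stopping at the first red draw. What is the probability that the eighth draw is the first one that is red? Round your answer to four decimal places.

Geometric (trials to first success), p = 0.30.
P(Y = 8) = (1−p)^7 · p = 0.082354 · 0.30 = 0.024706

0.0247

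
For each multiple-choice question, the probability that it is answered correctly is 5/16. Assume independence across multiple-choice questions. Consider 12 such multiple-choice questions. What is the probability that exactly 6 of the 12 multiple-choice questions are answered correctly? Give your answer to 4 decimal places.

0.0909

X ~ Binomial(n=12, p=0.3125).
P(X=6) = C(12,6) · p^6 · (1−p)^6
= 924 · 0.00093132 · 0.10559 = 0.090867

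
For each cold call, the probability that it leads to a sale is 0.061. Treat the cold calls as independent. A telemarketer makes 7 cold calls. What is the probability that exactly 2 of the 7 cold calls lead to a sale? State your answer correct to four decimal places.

0.0570

X ~ Binomial(n=7, p=0.061).
P(X=2) = C(7,2) · p^2 · (1−p)^5
= 21 · 0.003721 · 0.73001 = 0.057044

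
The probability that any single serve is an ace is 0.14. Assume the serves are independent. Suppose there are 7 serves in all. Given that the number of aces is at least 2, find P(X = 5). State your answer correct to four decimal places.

0.0033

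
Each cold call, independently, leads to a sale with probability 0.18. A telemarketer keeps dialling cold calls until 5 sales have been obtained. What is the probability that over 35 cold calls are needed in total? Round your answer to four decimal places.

0.2196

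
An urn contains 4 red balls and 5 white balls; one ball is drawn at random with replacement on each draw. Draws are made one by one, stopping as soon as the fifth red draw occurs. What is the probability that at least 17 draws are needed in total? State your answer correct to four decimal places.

Needing more than 16 draws ⇔ fewer than 5 successes in the first 16. With X ~ Binomial(16, 0.444444), P(Y > 16) = P(X ≤ 4).
  k=0: C(16,0)·0.444444^0·0.555556^16 = 0.000082
  k=1: C(16,1)·0.444444^1·0.555556^15 = 0.001054
  k=2: C(16,2)·0.444444^2·0.555556^14 = 0.006324
  k=3: C(16,3)·0.444444^3·0.555556^13 = 0.023610
  k=4: C(16,4)·0.444444^4·0.555556^12 = 0.061386
P(X ≤ 4) = 0.092457

0.0925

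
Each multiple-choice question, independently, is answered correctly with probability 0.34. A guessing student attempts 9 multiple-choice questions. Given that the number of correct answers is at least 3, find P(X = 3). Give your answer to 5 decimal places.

0.42702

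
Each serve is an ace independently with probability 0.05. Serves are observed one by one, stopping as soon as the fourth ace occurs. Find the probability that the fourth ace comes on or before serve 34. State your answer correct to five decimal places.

Finishing within 34 serves ⇔ at least 4 successes in the first 34. With X ~ Binomial(34, 0.05), P(Y ≤ 34) = 1 − P(X ≤ 3).
  k=0: C(34,0)·0.05^0·0.95^34 = 0.1748246
  k=1: C(34,1)·0.05^1·0.95^33 = 0.3128440
  k=2: C(34,2)·0.05^2·0.95^32 = 0.2716804
  k=3: C(34,3)·0.05^3·0.95^31 = 0.1525223
1 − 0.9118713 = 0.0881287

0.08813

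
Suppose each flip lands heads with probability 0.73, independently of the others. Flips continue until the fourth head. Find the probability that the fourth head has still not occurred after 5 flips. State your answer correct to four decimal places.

0.4093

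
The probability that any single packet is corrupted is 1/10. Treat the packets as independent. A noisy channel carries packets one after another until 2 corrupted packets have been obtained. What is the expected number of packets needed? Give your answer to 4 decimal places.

20.0000

Y = total packets until the second success; negative binomial with r=2, p=0.10.
E[Y] = r / p = 2 / 0.10 = 20.000000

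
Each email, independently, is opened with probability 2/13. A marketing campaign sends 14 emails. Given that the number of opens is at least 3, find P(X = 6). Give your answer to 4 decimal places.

0.0284

X ~ Binomial(14, 0.153846). Want P(X=6 | X≥3) = P(X=6) / P(X≥3).
P(X=6) = C(14,6)·0.153846^6·0.846154^8 = 0.010463
P(X≥3) = 1 − 0.096447 − 0.245503 − 0.290139 = 0.367911
Ratio = 0.010463 / 0.367911 = 0.028440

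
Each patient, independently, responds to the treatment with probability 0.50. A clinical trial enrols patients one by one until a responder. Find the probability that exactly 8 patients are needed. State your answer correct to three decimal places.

Geometric (trials to first success), p = 0.50.
P(Y = 8) = (1−p)^7 · p = 0.0078125 · 0.50 = 0.00391

0.004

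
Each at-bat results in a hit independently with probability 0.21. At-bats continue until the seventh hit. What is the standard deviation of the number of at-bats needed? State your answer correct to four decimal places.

Y = total at-bats until the seventh success; negative binomial with r=7, p=0.21.
SD(Y) = √[r(1−p)/p²] = √(125.396825) = 11.198072

11.1981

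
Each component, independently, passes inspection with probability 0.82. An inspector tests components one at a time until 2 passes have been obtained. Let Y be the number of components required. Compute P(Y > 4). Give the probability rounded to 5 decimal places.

0.02018

Needing more than 4 components ⇔ fewer than 2 successes in the first 4. With X ~ Binomial(4, 0.82), P(Y > 4) = P(X ≤ 1).
  k=0: C(4,0)·0.82^0·0.18^4 = 0.0010498
  k=1: C(4,1)·0.82^1·0.18^3 = 0.0191290
P(X ≤ 1) = 0.0201787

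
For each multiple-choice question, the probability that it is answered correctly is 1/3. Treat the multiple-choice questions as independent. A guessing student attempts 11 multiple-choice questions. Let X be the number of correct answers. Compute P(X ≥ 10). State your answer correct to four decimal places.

0.0001

X ~ Binomial(11, 0.333333); P(X ≥ 10) = Σ C(11,k) p^k (1−p)^(11−k) over k:
  k=10: C(11,10)·0.333333^10·0.666667^1 = 0.000124
  k=11: C(11,11)·0.333333^11·0.666667^0 = 0.000006
Total = 0.000130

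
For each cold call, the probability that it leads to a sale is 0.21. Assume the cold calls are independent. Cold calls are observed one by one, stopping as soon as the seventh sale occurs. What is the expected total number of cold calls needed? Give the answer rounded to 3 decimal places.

33.333

Y = total cold calls until the seventh success; negative binomial with r=7, p=0.21.
E[Y] = r / p = 7 / 0.21 = 33.33333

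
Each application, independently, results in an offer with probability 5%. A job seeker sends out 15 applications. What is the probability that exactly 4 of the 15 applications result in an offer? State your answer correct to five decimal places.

0.00485

X ~ Binomial(n=15, p=0.05).
P(X=4) = C(15,4) · p^4 · (1−p)^11
= 1365 · 6.25e-06 · 0.5688 = 0.0048526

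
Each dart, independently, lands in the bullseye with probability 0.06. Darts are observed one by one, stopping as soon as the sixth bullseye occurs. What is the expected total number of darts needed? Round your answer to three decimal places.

100.000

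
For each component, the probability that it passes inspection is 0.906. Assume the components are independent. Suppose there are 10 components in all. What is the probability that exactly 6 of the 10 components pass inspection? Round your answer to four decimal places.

X ~ Binomial(n=10, p=0.906).
P(X=6) = C(10,6) · p^6 · (1−p)^4
= 210 · 0.55306 · 7.8075e-05 = 0.009068

0.0091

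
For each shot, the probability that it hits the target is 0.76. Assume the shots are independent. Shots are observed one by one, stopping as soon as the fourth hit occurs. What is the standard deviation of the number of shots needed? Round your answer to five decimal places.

1.28921

Y = total shots until the fourth success; negative binomial with r=4, p=0.76.
SD(Y) = √[r(1−p)/p²] = √(1.6620499) = 1.2892051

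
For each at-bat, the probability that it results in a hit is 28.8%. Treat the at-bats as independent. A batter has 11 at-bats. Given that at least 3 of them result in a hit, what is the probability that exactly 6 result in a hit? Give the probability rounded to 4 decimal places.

0.0736

X ~ Binomial(11, 0.288). Want P(X=6 | X≥3) = P(X=6) / P(X≥3).
P(X=6) = C(11,6)·0.288^6·0.712^5 = 0.048239
P(X≥3) = 1 − 0.023839 − 0.106068 − 0.214520 = 0.655573
Ratio = 0.048239 / 0.655573 = 0.073583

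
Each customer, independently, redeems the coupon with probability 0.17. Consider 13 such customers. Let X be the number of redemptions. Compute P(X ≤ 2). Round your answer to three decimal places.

X ~ Binomial(13, 0.17); P(X ≤ 2) = Σ C(13,k) p^k (1−p)^(13−k) over k:
  k=0: C(13,0)·0.17^0·0.83^13 = 0.08872
  k=1: C(13,1)·0.17^1·0.83^12 = 0.23623
  k=2: C(13,2)·0.17^2·0.83^11 = 0.29030
Total = 0.61525

0.615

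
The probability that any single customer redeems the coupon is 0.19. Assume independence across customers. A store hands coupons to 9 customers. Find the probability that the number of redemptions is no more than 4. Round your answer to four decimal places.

0.9842

X ~ Binomial(9, 0.19); P(X ≤ 4) = Σ C(9,k) p^k (1−p)^(9−k) over k:
  k=0: C(9,0)·0.19^0·0.81^9 = 0.150095
  k=1: C(9,1)·0.19^1·0.81^8 = 0.316866
  k=2: C(9,2)·0.19^2·0.81^7 = 0.297307
  k=3: C(9,3)·0.19^3·0.81^6 = 0.162723
  k=4: C(9,4)·0.19^4·0.81^5 = 0.057255
Total = 0.984246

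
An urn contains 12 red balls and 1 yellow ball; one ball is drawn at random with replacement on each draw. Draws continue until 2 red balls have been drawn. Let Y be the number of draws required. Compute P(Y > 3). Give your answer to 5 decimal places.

0.01684

Needing more than 3 draws ⇔ fewer than 2 successes in the first 3. With X ~ Binomial(3, 0.923077), P(Y > 3) = P(X ≤ 1).
  k=0: C(3,0)·0.923077^0·0.076923^3 = 0.0004552
  k=1: C(3,1)·0.923077^1·0.076923^2 = 0.0163860
P(X ≤ 1) = 0.0168411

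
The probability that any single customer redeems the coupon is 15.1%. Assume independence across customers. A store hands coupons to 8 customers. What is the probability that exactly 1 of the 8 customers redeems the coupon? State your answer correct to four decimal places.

X ~ Binomial(n=8, p=0.151).
P(X=1) = C(8,1) · p^1 · (1−p)^7
= 8 · 0.151 · 0.31795 = 0.384079

0.3841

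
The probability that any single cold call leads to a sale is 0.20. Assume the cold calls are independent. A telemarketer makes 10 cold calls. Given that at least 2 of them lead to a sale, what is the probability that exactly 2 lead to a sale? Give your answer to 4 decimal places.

0.4838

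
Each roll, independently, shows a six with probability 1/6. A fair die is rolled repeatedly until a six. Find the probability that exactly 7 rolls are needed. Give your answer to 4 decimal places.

0.0558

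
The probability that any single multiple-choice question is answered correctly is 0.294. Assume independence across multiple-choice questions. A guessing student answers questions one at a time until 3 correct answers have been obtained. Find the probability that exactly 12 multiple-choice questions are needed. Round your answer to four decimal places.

Y = trial on which the third success occurs; negative binomial, r=3, p=0.294.
P(Y=12) = C(11,2) · p^3 · (1−p)^9
= 55 · 0.025412 · 0.043575 = 0.060904

0.0609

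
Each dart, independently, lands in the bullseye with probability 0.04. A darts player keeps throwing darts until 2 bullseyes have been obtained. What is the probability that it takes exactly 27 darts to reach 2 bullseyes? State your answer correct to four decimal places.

0.0150

Y = trial on which the second success occurs; negative binomial, r=2, p=0.04.
P(Y=27) = C(26,1) · p^2 · (1−p)^25
= 26 · 0.0016 · 0.3604 = 0.014993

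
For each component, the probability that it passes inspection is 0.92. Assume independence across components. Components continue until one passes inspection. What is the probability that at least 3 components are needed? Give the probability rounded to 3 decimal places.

0.006

Y = number of components to the first success; geometric, p = 0.92.
P(Y > 2) = P(first 2 all fail) = (1−p)^2 = 0.00640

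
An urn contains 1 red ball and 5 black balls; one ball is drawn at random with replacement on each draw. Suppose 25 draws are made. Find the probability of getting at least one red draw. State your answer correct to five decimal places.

0.98952

P(at least one) = 1 − P(none) = 1 − (1 − 0.166667)^25
= 1 − 0.0104826 = 0.9895174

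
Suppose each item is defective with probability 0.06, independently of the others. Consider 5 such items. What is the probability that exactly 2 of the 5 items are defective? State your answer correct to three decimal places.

0.030

X ~ Binomial(n=5, p=0.06).
P(X=2) = C(5,2) · p^2 · (1−p)^3
= 10 · 0.0036 · 0.83058 = 0.02990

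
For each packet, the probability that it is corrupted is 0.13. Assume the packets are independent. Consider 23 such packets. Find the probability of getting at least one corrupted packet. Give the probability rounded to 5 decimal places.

P(at least one) = 1 − P(none) = 1 − (1 − 0.13)^23
= 1 − 0.0406390 = 0.9593610

0.95936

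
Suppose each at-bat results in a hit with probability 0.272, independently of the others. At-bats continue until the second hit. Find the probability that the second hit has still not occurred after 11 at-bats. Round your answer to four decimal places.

Needing more than 11 at-bats ⇔ fewer than 2 successes in the first 11. With X ~ Binomial(11, 0.272), P(Y > 11) = P(X ≤ 1).
  k=0: C(11,0)·0.272^0·0.728^11 = 0.030440
  k=1: C(11,1)·0.272^1·0.728^10 = 0.125105
P(X ≤ 1) = 0.155545

0.1555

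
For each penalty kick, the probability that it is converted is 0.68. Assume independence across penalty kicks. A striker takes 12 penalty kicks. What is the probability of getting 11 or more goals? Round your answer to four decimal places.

X ~ Binomial(12, 0.68); P(X ≥ 11) = Σ C(12,k) p^k (1−p)^(12−k) over k:
  k=11: C(12,11)·0.68^11·0.32^1 = 0.055199
  k=12: C(12,12)·0.68^12·0.32^0 = 0.009775
Total = 0.064974

0.0650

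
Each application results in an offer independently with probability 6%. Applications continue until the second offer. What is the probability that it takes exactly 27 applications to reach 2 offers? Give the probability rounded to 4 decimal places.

Y = trial on which the second success occurs; negative binomial, r=2, p=0.06.
P(Y=27) = C(26,1) · p^2 · (1−p)^25
= 26 · 0.0036 · 0.21291 = 0.019928

0.0199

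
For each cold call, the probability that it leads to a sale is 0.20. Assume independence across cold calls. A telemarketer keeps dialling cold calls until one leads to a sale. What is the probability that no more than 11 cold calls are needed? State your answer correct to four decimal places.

0.9141

Y = number of cold calls to the first success; geometric, p = 0.20.
P(Y ≤ 11) = 1 − (1−p)^11 = 1 − 0.085899 = 0.914101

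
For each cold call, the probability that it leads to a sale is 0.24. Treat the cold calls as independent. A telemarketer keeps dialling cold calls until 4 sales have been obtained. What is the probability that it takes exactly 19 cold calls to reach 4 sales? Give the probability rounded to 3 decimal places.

Y = trial on which the fourth success occurs; negative binomial, r=4, p=0.24.
P(Y=19) = C(18,3) · p^4 · (1−p)^15
= 816 · 0.0033178 · 0.016301 = 0.04413

0.044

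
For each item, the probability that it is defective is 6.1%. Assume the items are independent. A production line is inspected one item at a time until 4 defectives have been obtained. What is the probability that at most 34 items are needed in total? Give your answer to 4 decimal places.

Finishing within 34 items ⇔ at least 4 successes in the first 34. With X ~ Binomial(34, 0.061), P(Y ≤ 34) = 1 − P(X ≤ 3).
  k=0: C(34,0)·0.061^0·0.939^34 = 0.117660
  k=1: C(34,1)·0.061^1·0.939^33 = 0.259880
  k=2: C(34,2)·0.061^2·0.939^32 = 0.278562
  k=3: C(34,3)·0.061^3·0.939^31 = 0.193025
1 − 0.849128 = 0.150872

0.1509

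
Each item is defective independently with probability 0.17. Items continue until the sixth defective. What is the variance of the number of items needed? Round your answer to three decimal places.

172.318

Y = total items until the sixth success; negative binomial with r=6, p=0.17.
Var(Y) = r(1−p)/p² = 6·0.83 / 0.17² = 172.31834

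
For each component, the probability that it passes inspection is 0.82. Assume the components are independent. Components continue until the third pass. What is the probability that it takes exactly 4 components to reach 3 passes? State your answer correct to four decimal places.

0.2977

Y = trial on which the third success occurs; negative binomial, r=3, p=0.82.
P(Y=4) = C(3,2) · p^3 · (1−p)^1
= 3 · 0.55137 · 0.18 = 0.297739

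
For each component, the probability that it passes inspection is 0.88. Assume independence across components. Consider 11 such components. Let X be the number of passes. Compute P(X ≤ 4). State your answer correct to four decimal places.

0.0001

X ~ Binomial(11, 0.88); P(X ≤ 4) = Σ C(11,k) p^k (1−p)^(11−k) over k:
  k=0: C(11,0)·0.88^0·0.12^11 = 0.000000
  k=1: C(11,1)·0.88^1·0.12^10 = 0.000000
  k=2: C(11,2)·0.88^2·0.12^9 = 0.000000
  k=3: C(11,3)·0.88^3·0.12^8 = 0.000005
  k=4: C(11,4)·0.88^4·0.12^7 = 0.000071
Total = 0.000076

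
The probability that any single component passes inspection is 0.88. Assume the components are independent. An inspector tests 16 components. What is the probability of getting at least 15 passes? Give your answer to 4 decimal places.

X ~ Binomial(16, 0.88); P(X ≥ 15) = Σ C(16,k) p^k (1−p)^(16−k) over k:
  k=15: C(16,15)·0.88^15·0.12^1 = 0.282190
  k=16: C(16,16)·0.88^16·0.12^0 = 0.129337
Total = 0.411527

0.4115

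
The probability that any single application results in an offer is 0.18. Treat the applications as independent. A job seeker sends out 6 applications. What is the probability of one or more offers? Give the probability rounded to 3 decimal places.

0.696

P(at least one) = 1 − P(none) = 1 − (1 − 0.18)^6
= 1 − 0.30401 = 0.69599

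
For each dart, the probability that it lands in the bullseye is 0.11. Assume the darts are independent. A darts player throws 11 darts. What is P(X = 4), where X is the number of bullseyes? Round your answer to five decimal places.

0.02137

X ~ Binomial(n=11, p=0.11).
P(X=4) = C(11,4) · p^4 · (1−p)^7
= 330 · 0.00014641 · 0.44231 = 0.0213705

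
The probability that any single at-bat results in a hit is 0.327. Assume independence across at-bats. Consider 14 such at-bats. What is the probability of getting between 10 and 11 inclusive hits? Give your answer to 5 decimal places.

X ~ Binomial(14, 0.327); P(10 ≤ X ≤ 11) = Σ C(14,k) p^k (1−p)^(14−k) over k:
  k=10: C(14,10)·0.327^10·0.673^4 = 0.0028706
  k=11: C(14,11)·0.327^11·0.673^3 = 0.0005072
Total = 0.0033778

0.00338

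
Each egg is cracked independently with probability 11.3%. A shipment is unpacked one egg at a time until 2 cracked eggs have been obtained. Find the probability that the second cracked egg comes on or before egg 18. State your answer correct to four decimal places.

0.6196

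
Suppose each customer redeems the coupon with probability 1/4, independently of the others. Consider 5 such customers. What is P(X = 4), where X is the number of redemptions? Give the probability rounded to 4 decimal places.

X ~ Binomial(n=5, p=0.25).
P(X=4) = C(5,4) · p^4 · (1−p)^1
= 5 · 0.0039062 · 0.75 = 0.014648

0.0146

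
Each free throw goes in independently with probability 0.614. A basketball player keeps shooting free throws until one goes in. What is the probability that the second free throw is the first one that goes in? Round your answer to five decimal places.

Geometric (trials to first success), p = 0.614.
P(Y = 2) = (1−p)^1 · p = 0.386 · 0.614 = 0.2370040

0.23700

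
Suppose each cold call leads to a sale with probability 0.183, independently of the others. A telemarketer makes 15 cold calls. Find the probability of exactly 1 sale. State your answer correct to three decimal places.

X ~ Binomial(n=15, p=0.183).
P(X=1) = C(15,1) · p^1 · (1−p)^14
= 15 · 0.183 · 0.059035 = 0.16205

0.162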